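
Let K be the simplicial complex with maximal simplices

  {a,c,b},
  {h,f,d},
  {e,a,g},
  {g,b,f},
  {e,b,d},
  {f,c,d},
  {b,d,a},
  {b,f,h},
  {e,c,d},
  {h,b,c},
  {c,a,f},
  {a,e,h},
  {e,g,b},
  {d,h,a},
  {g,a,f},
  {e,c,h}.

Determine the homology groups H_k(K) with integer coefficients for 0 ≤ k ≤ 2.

K has 8 vertices, 24 edges, 16 triangles.
rank ∂_0 = 0, rank ∂_1 = 7 ⇒ b_0 = 8 − 0 − 7 = 1; all invariant factors of ∂_1 are 1 so no torsion. So H_0 ≅ Z.
rank ∂_1 = 7, rank ∂_2 = 15 ⇒ b_1 = 24 − 7 − 15 = 2; all invariant factors of ∂_2 are 1 so no torsion. So H_1 ≅ Z^2.
rank ∂_2 = 15, rank ∂_3 = 0 ⇒ b_2 = 16 − 15 − 0 = 1. So H_2 ≅ Z.

H_0 ≅ Z,  H_1 ≅ Z^2,  H_2 ≅ Z.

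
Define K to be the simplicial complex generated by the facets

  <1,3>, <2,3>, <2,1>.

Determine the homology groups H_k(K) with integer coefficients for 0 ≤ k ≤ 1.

K has 3 vertices, 3 edges.
rank ∂_0 = 0, rank ∂_1 = 2 ⇒ b_0 = 3 − 0 − 2 = 1; all invariant factors of ∂_1 are 1 so no torsion. So H_0 ≅ Z.
rank ∂_1 = 2, rank ∂_2 = 0 ⇒ b_1 = 3 − 2 − 0 = 1. So H_1 ≅ Z.

H_0 = Z,  H_1 = Z.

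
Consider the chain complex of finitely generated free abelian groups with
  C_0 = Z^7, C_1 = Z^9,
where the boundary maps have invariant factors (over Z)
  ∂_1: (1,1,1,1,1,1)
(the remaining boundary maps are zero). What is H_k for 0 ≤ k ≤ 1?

H_0 ≅ Z,  H_1 ≅ Z^3.

H_0: b_0 = 7 − 0 − 6 = 1; torsion from ∂_1 factors > 1: none. So H_0 ≅ Z.
H_1: b_1 = 9 − 6 − 0 = 3; torsion from ∂_2 factors > 1: none. So H_1 ≅ Z^3.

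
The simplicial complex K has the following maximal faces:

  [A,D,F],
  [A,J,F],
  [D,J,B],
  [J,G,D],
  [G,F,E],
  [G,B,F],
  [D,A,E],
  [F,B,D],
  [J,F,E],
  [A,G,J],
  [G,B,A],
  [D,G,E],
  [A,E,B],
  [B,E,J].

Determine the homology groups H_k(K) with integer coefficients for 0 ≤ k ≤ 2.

We work with the vertex ordering A < B < D < E < F < G < J. The simplices of K, each written with vertices in increasing order, are:

  0-simplices (7): A, B, D, E, F, G, J
  1-simplices (21): AB, AD, AE, AF, AG, AJ, BD, BE, BF, BG, BJ, DE, DF, DG, DJ, EF, EG, EJ, FG, FJ, GJ
  2-simplices (14): ABE, ABG, ADE, ADF, AFJ, AGJ, BDF, BDJ, BEJ, BFG, DEG, DGJ, EFG, EFJ

giving chain groups C_0 ≅ Z^7, C_1 ≅ Z^21, C_2 ≅ Z^14.

∂_1: C_1 → C_0 sends each edge [p,q] (with p < q) to q − p. For instance
  ∂BJ = J − B.
The resulting 7×21 matrix has rank 6, and its Smith normal form has invariant factors (1,1,1,1,1,1).

The boundary map ∂_2: C_2 → C_1 acts by ∂[p,q,r] = [q,r] − [p,r] + [p,q]. For instance
  ∂AGJ = GJ − AJ + AG,
  ∂EFJ = FJ − EJ + EF.
As a 21×14 matrix over Z this has rank 13, with invariant factors (1,1,1,1,1,1,1,1,1,1,1,1,1).

Now H_k = ker ∂_k / im ∂_{k+1}, so:

  H_0: rank C_0 − rank ∂_1 = 7 − 6 = 1, and the invariant factors of ∂_1 are all 1, so H_0 = Z.
  H_1: rank ker ∂_1 − rank ∂_2 = (21 − 6) − 13 = 2, and the invariant factors of ∂_2 are all 1, so H_1 = Z^2.
  H_2: rank ker ∂_2 − rank ∂_3 = (14 − 13) − 0 = 1, and there is no ∂_3, so H_2 = Z.

As a check, the Euler characteristic is 7 − 21 + 14 = 0, which agrees with 1 − 2 + 1 = 0.

H_0 = Z,  H_1 = Z^2,  H_2 = Z.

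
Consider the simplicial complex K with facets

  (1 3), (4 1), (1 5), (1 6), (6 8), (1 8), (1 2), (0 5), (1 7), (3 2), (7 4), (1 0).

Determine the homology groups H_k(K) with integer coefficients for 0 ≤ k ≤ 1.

H_0 ≅ Z,  H_1 ≅ Z^4.

We work with the vertex ordering 0 < 1 < 2 < 3 < 4 < 5 < 6 < 7 < 8. The simplices of K, each written with vertices in increasing order, are:

  0-simplices (9): [0], [1], [2], [3], [4], [5], [6], [7], [8]
  1-simplices (12): [0,1], [0,5], [1,2], [1,3], [1,4], [1,5], [1,6], [1,7], [1,8], [2,3], [4,7], [6,8]

Hence C_0 ≅ Z^9, C_1 ≅ Z^12.

∂_1: C_1 → C_0 sends each edge [p,q] (with p < q) to q − p. For instance
  ∂[1,7] = [7] − [1].
The resulting 9×12 matrix has rank 8, and its Smith normal form has invariant factors (1,1,1,1,1,1,1,1).

From H_k ≅ ker(∂_k) / im(∂_{k+1}) we obtain:

  H_0: rank C_0 − rank ∂_1 = 9 − 8 = 1, and the invariant factors of ∂_1 are all 1, so H_0 = Z.
  H_1: rank ker ∂_1 − rank ∂_2 = (12 − 8) − 0 = 4, and there is no ∂_2, so H_1 = Z^4.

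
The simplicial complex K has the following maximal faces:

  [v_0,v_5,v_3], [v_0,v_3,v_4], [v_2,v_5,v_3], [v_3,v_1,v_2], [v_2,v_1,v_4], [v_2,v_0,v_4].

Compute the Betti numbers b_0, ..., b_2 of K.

b_0 = 1, b_1 = 1, b_2 = 0.

K has 6 vertices, 12 edges, 6 triangles.
rank ∂_0 = 0, rank ∂_1 = 5 ⇒ b_0 = 6 − 0 − 5 = 1; all invariant factors of ∂_1 are 1 so no torsion. So H_0 ≅ Z.
rank ∂_1 = 5, rank ∂_2 = 6 ⇒ b_1 = 12 − 5 − 6 = 1; all invariant factors of ∂_2 are 1 so no torsion. So H_1 ≅ Z.
rank ∂_2 = 6, rank ∂_3 = 0 ⇒ b_2 = 6 − 6 − 0 = 0. So H_2 ≅ 0.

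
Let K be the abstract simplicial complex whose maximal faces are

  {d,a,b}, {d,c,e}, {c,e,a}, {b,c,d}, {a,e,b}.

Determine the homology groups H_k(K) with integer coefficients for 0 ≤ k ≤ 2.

Fix the vertex order a < b < c < d < e and write every simplex with vertices in increasing order. Then dim K = 2 and the simplices of K are:

  0-simplices (5): a, b, c, d, e
  1-simplices (10): ab, ac, ad, ae, bc, bd, be, cd, ce, de
  2-simplices (5): abd, abe, ace, bcd, cde

so the chain groups are C_0 ≅ Z^5, C_1 ≅ Z^10, C_2 ≅ Z^5.

The boundary map ∂_1: C_1 → C_0 is given by ∂[p,q] = [q] − [p]. For instance
  ∂bc = c − b.
The 5×10 boundary matrix has rank 4 and Smith normal form diag(1,1,1,1).

∂_2: C_2 → C_1 acts by ∂[p,q,r] = [q,r] − [p,r] + [p,q]. For instance
  ∂cde = de − ce + cd,
  ∂bcd = cd − bd + bc.
This gives a 10×5 integer matrix of rank 5; reducing to Smith normal form yields diagonal entries (1,1,1,1,1).

Now H_k = ker ∂_k / im ∂_{k+1}, so:

  H_0: rank C_0 − rank ∂_1 = 5 − 4 = 1, and the invariant factors of ∂_1 are all 1, so H_0 = Z.
  H_1: rank ker ∂_1 − rank ∂_2 = (10 − 4) − 5 = 1, and the invariant factors of ∂_2 are all 1, so H_1 = Z.
  H_2: rank ker ∂_2 − rank ∂_3 = (5 − 5) − 0 = 0, and there is no ∂_3, so H_2 = 0.

As a check, the Euler characteristic is 5 − 10 + 5 = 0, which agrees with 1 − 1 + 0 = 0.
(K is a triangulation of the Möbius band.)

H_0 = Z,  H_1 = Z,  H_2 = 0.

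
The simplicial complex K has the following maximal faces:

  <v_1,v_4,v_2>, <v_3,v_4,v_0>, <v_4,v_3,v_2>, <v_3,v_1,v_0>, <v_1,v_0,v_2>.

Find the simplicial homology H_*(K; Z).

Take the total order v_0 < v_1 < v_2 < v_3 < v_4 on the vertex set. Then K (dimension 2) consists of the simplices:

  0-simplices (5): [v_0], [v_1], [v_2], [v_3], [v_4]
  1-simplices (10): [v_0,v_1], [v_0,v_2], [v_0,v_3], [v_0,v_4], [v_1,v_2], [v_1,v_3], [v_1,v_4], [v_2,v_3], [v_2,v_4], [v_3,v_4]
  2-simplices (5): [v_0,v_1,v_2], [v_0,v_1,v_3], [v_0,v_3,v_4], [v_1,v_2,v_4], [v_2,v_3,v_4]

Hence C_0 ≅ Z^5, C_1 ≅ Z^10, C_2 ≅ Z^5.

∂_1: C_1 → C_0 sends each edge [p,q] (with p < q) to q − p. For instance
  ∂[v_0,v_1] = [v_1] − [v_0].
The resulting 5×10 matrix has rank 4, and its Smith normal form has invariant factors (1,1,1,1).

∂_2: C_2 → C_1 acts by ∂[p,q,r] = [q,r] − [p,r] + [p,q]. For instance
  ∂[v_0,v_1,v_3] = [v_1,v_3] − [v_0,v_3] + [v_0,v_1],
  ∂[v_1,v_2,v_4] = [v_2,v_4] − [v_1,v_4] + [v_1,v_2].
The resulting 10×5 matrix has rank 5, and its Smith normal form has invariant factors (1,1,1,1,1).

From H_k ≅ ker(∂_k) / im(∂_{k+1}) we obtain:

  H_0: rank C_0 − rank ∂_1 = 5 − 4 = 1, and the invariant factors of ∂_1 are all 1, so H_0 = Z.
  H_1: rank ker ∂_1 − rank ∂_2 = (10 − 4) − 5 = 1, and the invariant factors of ∂_2 are all 1, so H_1 = Z.
  H_2: rank ker ∂_2 − rank ∂_3 = (5 − 5) − 0 = 0, and there is no ∂_3, so H_2 = 0.

As a check, the Euler characteristic is 5 − 10 + 5 = 0, which agrees with 1 − 1 + 0 = 0.
(K is a triangulation of the Möbius band.)

H_0 ≅ Z,  H_1 ≅ Z,  H_2 = 0.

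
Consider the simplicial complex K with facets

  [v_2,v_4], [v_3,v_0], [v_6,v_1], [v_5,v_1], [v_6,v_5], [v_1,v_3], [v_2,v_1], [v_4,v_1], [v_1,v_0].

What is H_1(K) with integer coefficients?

Fix the vertex order v_0 < v_1 < v_2 < v_3 < v_4 < v_5 < v_6 and write every simplex with vertices in increasing order. Then dim K = 1 and the simplices of K are:

  0-simplices (7): [v_0], [v_1], [v_2], [v_3], [v_4], [v_5], [v_6]
  1-simplices (9): [v_0,v_1], [v_0,v_3], [v_1,v_2], [v_1,v_3], [v_1,v_4], [v_1,v_5], [v_1,v_6], [v_2,v_4], [v_5,v_6]

giving chain groups C_0 ≅ Z^7, C_1 ≅ Z^9.

∂_1: C_1 → C_0 is given by ∂[p,q] = [q] − [p]. For instance
  ∂[v_1,v_2] = [v_2] − [v_1].
As a 7×9 matrix over Z this has rank 6, with invariant factors (1,1,1,1,1,1).

From H_k ≅ ker(∂_k) / im(∂_{k+1}) we obtain:

  H_1: rank ker ∂_1 − rank ∂_2 = (9 − 6) − 0 = 3, and there is no ∂_2, so H_1 = Z^3.

H_1 ≅ Z^3.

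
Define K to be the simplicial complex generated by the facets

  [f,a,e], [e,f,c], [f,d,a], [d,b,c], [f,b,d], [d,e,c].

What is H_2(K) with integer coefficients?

H_2 ≅ 0.

K has 6 vertices, 12 edges, 6 triangles.
rank ∂_2 = 6, rank ∂_3 = 0 ⇒ b_2 = 6 − 6 − 0 = 0. So H_2 = 0.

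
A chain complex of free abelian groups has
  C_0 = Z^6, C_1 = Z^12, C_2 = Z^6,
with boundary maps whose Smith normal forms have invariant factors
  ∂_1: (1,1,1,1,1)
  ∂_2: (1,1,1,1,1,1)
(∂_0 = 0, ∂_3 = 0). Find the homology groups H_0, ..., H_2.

H_0 ≅ Z,  H_1 ≅ Z,  H_2 = 0.

H_0: b_0 = 6 − 0 − 5 = 1; torsion from ∂_1 factors > 1: none. So H_0 ≅ Z.
H_1: b_1 = 12 − 5 − 6 = 1; torsion from ∂_2 factors > 1: none. So H_1 ≅ Z.
H_2: b_2 = 6 − 6 − 0 = 0; torsion from ∂_3 factors > 1: none. So H_2 ≅ 0.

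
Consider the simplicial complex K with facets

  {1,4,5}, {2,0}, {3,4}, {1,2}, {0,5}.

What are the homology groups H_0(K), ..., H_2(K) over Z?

H_0 = Z,  H_1 = Z,  H_2 = 0.

Fix the vertex order 0 < 1 < 2 < 3 < 4 < 5 and write every simplex with vertices in increasing order. Then dim K = 2 and the simplices of K are:

  0-simplices (6): [0], [1], [2], [3], [4], [5]
  1-simplices (7): [0,2], [0,5], [1,2], [1,4], [1,5], [3,4], [4,5]
  2-simplices (1): [1,4,5]

Hence C_0 ≅ Z^6, C_1 ≅ Z^7, C_2 ≅ Z^1.

Boundary ∂_1: C_1 → C_0 maps an edge to its endpoints' difference, ∂[p,q] = q − p. For instance
  ∂[3,4] = [4] − [3].
The 6×7 boundary matrix has rank 5 and Smith normal form diag(1,1,1,1,1).

Boundary ∂_2: C_2 → C_1 sends each 2-simplex [p,q,r] to [q,r] − [p,r] + [p,q]. For instance
  ∂[1,4,5] = [4,5] − [1,5] + [1,4].
As a 7×1 matrix over Z this has rank 1, with invariant factors (1).

Computing H_k = (kernel of ∂_k) / (image of ∂_{k+1}):

  H_0: rank C_0 − rank ∂_1 = 6 − 5 = 1, and the invariant factors of ∂_1 are all 1, so H_0 = Z.
  H_1: rank ker ∂_1 − rank ∂_2 = (7 − 5) − 1 = 1, and the invariant factors of ∂_2 are all 1, so H_1 = Z.
  H_2: rank ker ∂_2 − rank ∂_3 = (1 − 1) − 0 = 0, and there is no ∂_3, so H_2 = 0.

As a check, the Euler characteristic is 6 − 7 + 1 = 0, which agrees with 1 − 1 + 0 = 0.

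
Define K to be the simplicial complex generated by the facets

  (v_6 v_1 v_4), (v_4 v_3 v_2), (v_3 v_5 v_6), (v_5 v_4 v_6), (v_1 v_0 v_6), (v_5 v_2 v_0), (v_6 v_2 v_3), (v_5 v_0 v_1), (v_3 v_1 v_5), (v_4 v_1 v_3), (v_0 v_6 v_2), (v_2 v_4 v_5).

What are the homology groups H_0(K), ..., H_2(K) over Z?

H_0 = Z,  H_1 = Z/2,  H_2 = 0.

K has 7 vertices, 18 edges, 12 triangles.
rank ∂_0 = 0, rank ∂_1 = 6 ⇒ b_0 = 7 − 0 − 6 = 1; all invariant factors of ∂_1 are 1 so no torsion. So H_0 ≅ Z.
rank ∂_1 = 6, rank ∂_2 = 12 ⇒ b_1 = 18 − 6 − 12 = 0; ∂_2 has invariant factor(s) [2] giving torsion. So H_1 ≅ Z/2.
rank ∂_2 = 12, rank ∂_3 = 0 ⇒ b_2 = 12 − 12 − 0 = 0. So H_2 ≅ 0.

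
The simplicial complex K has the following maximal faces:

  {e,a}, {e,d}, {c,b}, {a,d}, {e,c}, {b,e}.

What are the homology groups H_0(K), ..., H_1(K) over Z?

We work with the vertex ordering a < b < c < d < e. The simplices of K, each written with vertices in increasing order, are:

  0-simplices (5): a, b, c, d, e
  1-simplices (6): ad, ae, bc, be, ce, de

so the chain groups are C_0 ≅ Z^5, C_1 ≅ Z^6.

∂_1: C_1 → C_0 is given by ∂[p,q] = [q] − [p].
The resulting 5×6 matrix has rank 4, and its Smith normal form has invariant factors (1,1,1,1).

Reading off H_k = ker ∂_k / im ∂_{k+1}:

  H_0: rank C_0 − rank ∂_1 = 5 − 4 = 1, and the invariant factors of ∂_1 are all 1, so H_0 = Z.
  H_1: rank ker ∂_1 − rank ∂_2 = (6 − 4) − 0 = 2, and there is no ∂_2, so H_1 = Z^2.

H_0 = Z,  H_1 = Z^2.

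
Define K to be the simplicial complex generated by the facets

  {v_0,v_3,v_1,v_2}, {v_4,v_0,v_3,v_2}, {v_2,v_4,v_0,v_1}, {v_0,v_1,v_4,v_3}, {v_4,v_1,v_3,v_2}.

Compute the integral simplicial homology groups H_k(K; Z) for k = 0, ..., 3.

H_0 = Z,  H_1 = 0,  H_2 = 0,  H_3 = Z.

Order the vertices as v_0 < v_1 < v_2 < v_3 < v_4. Listing each simplex with vertices in this order, K has dimension 3 with simplices:

  0-simplices (5): [v_0], [v_1], [v_2], [v_3], [v_4]
  1-simplices (10): [v_0,v_1], [v_0,v_2], [v_0,v_3], [v_0,v_4], [v_1,v_2], [v_1,v_3], [v_1,v_4], [v_2,v_3], [v_2,v_4], [v_3,v_4]
  2-simplices (10): [v_0,v_1,v_2], [v_0,v_1,v_3], [v_0,v_1,v_4], [v_0,v_2,v_3], [v_0,v_2,v_4], [v_0,v_3,v_4], [v_1,v_2,v_3], [v_1,v_2,v_4], [v_1,v_3,v_4], [v_2,v_3,v_4]
  3-simplices (5): [v_0,v_1,v_2,v_3], [v_0,v_1,v_2,v_4], [v_0,v_1,v_3,v_4], [v_0,v_2,v_3,v_4], [v_1,v_2,v_3,v_4]

Hence C_0 ≅ Z^5, C_1 ≅ Z^10, C_2 ≅ Z^10, C_3 ≅ Z^5.

∂_1: C_1 → C_0 sends each edge [p,q] (with p < q) to q − p. For instance
  ∂[v_3,v_4] = [v_4] − [v_3].
The resulting 5×10 matrix has rank 4, and its Smith normal form has invariant factors (1,1,1,1).

The boundary map ∂_2: C_2 → C_1 acts by ∂[p,q,r] = [q,r] − [p,r] + [p,q]. For instance
  ∂[v_0,v_2,v_4] = [v_2,v_4] − [v_0,v_4] + [v_0,v_2],
  ∂[v_0,v_1,v_3] = [v_1,v_3] − [v_0,v_3] + [v_0,v_1].
As a 10×10 matrix over Z this has rank 6, with invariant factors (1,1,1,1,1,1).

Boundary ∂_3: C_3 → C_2 sends each 3-simplex σ to the alternating sum Σ_i (−1)^i (σ with its i-th vertex removed). For instance
  ∂[v_0,v_1,v_2,v_4] = [v_1,v_2,v_4] − [v_0,v_2,v_4] + [v_0,v_1,v_4] − [v_0,v_1,v_2],
  ∂[v_0,v_2,v_3,v_4] = [v_2,v_3,v_4] − [v_0,v_3,v_4] + [v_0,v_2,v_4] − [v_0,v_2,v_3].
The 10×5 boundary matrix has rank 4 and Smith normal form diag(1,1,1,1).

Reading off H_k = ker ∂_k / im ∂_{k+1}:

  H_0: rank C_0 − rank ∂_1 = 5 − 4 = 1, and the invariant factors of ∂_1 are all 1, so H_0 = Z.
  H_1: rank ker ∂_1 − rank ∂_2 = (10 − 4) − 6 = 0, and the invariant factors of ∂_2 are all 1, so H_1 = 0.
  H_2: rank ker ∂_2 − rank ∂_3 = (10 − 6) − 4 = 0, and the invariant factors of ∂_3 are all 1, so H_2 = 0.
  H_3: rank ker ∂_3 − rank ∂_4 = (5 − 4) − 0 = 1, and there is no ∂_4, so H_3 = Z.

As a check, the Euler characteristic is 5 − 10 + 10 − 5 = 0, which agrees with 1 − 0 + 0 − 1 = 0.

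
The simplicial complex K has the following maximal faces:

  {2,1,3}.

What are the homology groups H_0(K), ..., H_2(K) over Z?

H_0 = Z,  H_1 = 0,  H_2 = 0.

K has 3 vertices, 3 edges, 1 triangle.
rank ∂_0 = 0, rank ∂_1 = 2 ⇒ b_0 = 3 − 0 − 2 = 1; all invariant factors of ∂_1 are 1 so no torsion. So H_0 = Z.
rank ∂_1 = 2, rank ∂_2 = 1 ⇒ b_1 = 3 − 2 − 1 = 0; all invariant factors of ∂_2 are 1 so no torsion. So H_1 = 0.
rank ∂_2 = 1, rank ∂_3 = 0 ⇒ b_2 = 1 − 1 − 0 = 0. So H_2 = 0.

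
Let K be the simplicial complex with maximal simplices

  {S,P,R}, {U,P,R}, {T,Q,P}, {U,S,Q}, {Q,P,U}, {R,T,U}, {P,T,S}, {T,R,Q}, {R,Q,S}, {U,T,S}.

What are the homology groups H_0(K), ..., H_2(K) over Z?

H_0 ≅ Z,  H_1 ≅ Z/2,  H_2 = 0.

Order the vertices as P < Q < R < S < T < U. Listing each simplex with vertices in this order, K has dimension 2 with simplices:

  0-simplices (6): P, Q, R, S, T, U
  1-simplices (15): PQ, PR, PS, PT, PU, QR, QS, QT, QU, RS, RT, RU, ST, SU, TU
  2-simplices (10): PQT, PQU, PRS, PRU, PST, QRS, QRT, QSU, RTU, STU

giving chain groups C_0 ≅ Z^6, C_1 ≅ Z^15, C_2 ≅ Z^10.

Boundary ∂_1: C_1 → C_0 maps an edge to its endpoints' difference, ∂[p,q] = q − p. For instance
  ∂QT = T − Q.
The 6×15 boundary matrix has rank 5 and Smith normal form diag(1,1,1,1,1).

∂_2: C_2 → C_1 sends each 2-simplex [p,q,r] to [q,r] − [p,r] + [p,q]. For instance
  ∂PST = ST − PT + PS,
  ∂PRS = RS − PS + PR.
This gives a 15×10 integer matrix of rank 10; reducing to Smith normal form yields diagonal entries (1,1,1,1,1,1,1,1,1,2).

Computing H_k = (kernel of ∂_k) / (image of ∂_{k+1}):

  H_0: rank C_0 − rank ∂_1 = 6 − 5 = 1, and the invariant factors of ∂_1 are all 1, so H_0 ≅ Z.
  H_1: rank ker ∂_1 − rank ∂_2 = (15 − 5) − 10 = 0, and ∂_2 has invariant factor 2 > 1, so H_1 ≅ Z/2.
  H_2: rank ker ∂_2 − rank ∂_3 = (10 − 10) − 0 = 0, and there is no ∂_3, so H_2 ≅ 0.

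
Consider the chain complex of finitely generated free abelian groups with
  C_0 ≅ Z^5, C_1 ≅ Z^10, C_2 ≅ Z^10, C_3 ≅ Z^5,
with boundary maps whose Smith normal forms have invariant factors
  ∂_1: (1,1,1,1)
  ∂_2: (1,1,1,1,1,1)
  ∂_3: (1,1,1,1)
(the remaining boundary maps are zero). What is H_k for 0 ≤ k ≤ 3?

H_0: b_0 = 5 − 0 − 4 = 1; torsion from ∂_1 factors > 1: none. So H_0 ≅ Z.
H_1: b_1 = 10 − 4 − 6 = 0; torsion from ∂_2 factors > 1: none. So H_1 ≅ 0.
H_2: b_2 = 10 − 6 − 4 = 0; torsion from ∂_3 factors > 1: none. So H_2 ≅ 0.
H_3: b_3 = 5 − 4 − 0 = 1; torsion from ∂_4 factors > 1: none. So H_3 ≅ Z.

H_0 ≅ Z,  H_1 = 0,  H_2 = 0,  H_3 ≅ Z.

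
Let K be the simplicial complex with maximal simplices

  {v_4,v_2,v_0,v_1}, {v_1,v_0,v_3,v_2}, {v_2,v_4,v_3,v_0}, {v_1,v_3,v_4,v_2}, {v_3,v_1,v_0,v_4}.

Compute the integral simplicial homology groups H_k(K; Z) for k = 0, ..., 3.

H_0 ≅ Z,  H_1 = 0,  H_2 = 0,  H_3 ≅ Z.

K has 5 vertices, 10 edges, 10 triangles, 5 3-simplices.
rank ∂_0 = 0, rank ∂_1 = 4 ⇒ b_0 = 5 − 0 − 4 = 1; all invariant factors of ∂_1 are 1 so no torsion. So H_0 = Z.
rank ∂_1 = 4, rank ∂_2 = 6 ⇒ b_1 = 10 − 4 − 6 = 0; all invariant factors of ∂_2 are 1 so no torsion. So H_1 = 0.
rank ∂_2 = 6, rank ∂_3 = 4 ⇒ b_2 = 10 − 6 − 4 = 0; all invariant factors of ∂_3 are 1 so no torsion. So H_2 = 0.
rank ∂_3 = 4, rank ∂_4 = 0 ⇒ b_3 = 5 − 4 − 0 = 1. So H_3 = Z.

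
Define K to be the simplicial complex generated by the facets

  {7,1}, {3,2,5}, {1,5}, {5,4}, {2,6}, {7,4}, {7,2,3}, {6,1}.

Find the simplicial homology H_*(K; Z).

H_0 ≅ Z,  H_1 ≅ Z^3,  H_2 = 0.

K has 7 vertices, 11 edges, 2 triangles.
rank ∂_0 = 0, rank ∂_1 = 6 ⇒ b_0 = 7 − 0 − 6 = 1; all invariant factors of ∂_1 are 1 so no torsion. So H_0 ≅ Z.
rank ∂_1 = 6, rank ∂_2 = 2 ⇒ b_1 = 11 − 6 − 2 = 3; all invariant factors of ∂_2 are 1 so no torsion. So H_1 ≅ Z^3.
rank ∂_2 = 2, rank ∂_3 = 0 ⇒ b_2 = 2 − 2 − 0 = 0. So H_2 ≅ 0.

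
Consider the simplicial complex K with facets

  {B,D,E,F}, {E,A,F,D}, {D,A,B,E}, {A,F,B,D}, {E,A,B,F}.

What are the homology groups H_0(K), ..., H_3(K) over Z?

Order the vertices as A < B < D < E < F. Listing each simplex with vertices in this order, K has dimension 3 with simplices:

  0-simplices (5): A, B, D, E, F
  1-simplices (10): AB, AD, AE, AF, BD, BE, BF, DE, DF, EF
  2-simplices (10): ABD, ABE, ABF, ADE, ADF, AEF, BDE, BDF, BEF, DEF
  3-simplices (5): ABDE, ABDF, ABEF, ADEF, BDEF

giving chain groups C_0 ≅ Z^5, C_1 ≅ Z^10, C_2 ≅ Z^10, C_3 ≅ Z^5.

Boundary ∂_1: C_1 → C_0 sends each edge [p,q] (with p < q) to q − p. For instance
  ∂DF = F − D.
This gives a 5×10 integer matrix of rank 4; reducing to Smith normal form yields diagonal entries (1,1,1,1).

The boundary map ∂_2: C_2 → C_1 maps a triangle to the signed sum of its edges. For instance
  ∂BEF = EF − BF + BE,
  ∂BDF = DF − BF + BD.
The resulting 10×10 matrix has rank 6, and its Smith normal form has invariant factors (1,1,1,1,1,1).

∂_3: C_3 → C_2 sends each 3-simplex σ to the alternating sum Σ_i (−1)^i (σ with its i-th vertex removed). For instance
  ∂ABDF = BDF − ADF + ABF − ABD,
  ∂BDEF = DEF − BEF + BDF − BDE.
The resulting 10×5 matrix has rank 4, and its Smith normal form has invariant factors (1,1,1,1).

Now H_k = ker ∂_k / im ∂_{k+1}, so:

  H_0: rank C_0 − rank ∂_1 = 5 − 4 = 1, and the invariant factors of ∂_1 are all 1, so H_0 ≅ Z.
  H_1: rank ker ∂_1 − rank ∂_2 = (10 − 4) − 6 = 0, and the invariant factors of ∂_2 are all 1, so H_1 ≅ 0.
  H_2: rank ker ∂_2 − rank ∂_3 = (10 − 6) − 4 = 0, and the invariant factors of ∂_3 are all 1, so H_2 ≅ 0.
  H_3: rank ker ∂_3 − rank ∂_4 = (5 − 4) − 0 = 1, and there is no ∂_4, so H_3 ≅ Z.

H_0 ≅ Z,  H_1 = 0,  H_2 = 0,  H_3 ≅ Z.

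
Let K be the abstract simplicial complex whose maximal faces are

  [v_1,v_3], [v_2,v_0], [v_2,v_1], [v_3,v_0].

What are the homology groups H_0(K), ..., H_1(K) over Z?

H_0 ≅ Z,  H_1 ≅ Z.

Take the total order v_0 < v_1 < v_2 < v_3 on the vertex set. Then K (dimension 1) consists of the simplices:

  0-simplices (4): [v_0], [v_1], [v_2], [v_3]
  1-simplices (4): [v_0,v_2], [v_0,v_3], [v_1,v_2], [v_1,v_3]

Hence C_0 ≅ Z^4, C_1 ≅ Z^4.

Boundary ∂_1: C_1 → C_0 maps an edge to its endpoints' difference, ∂[p,q] = q − p. For instance
  ∂[v_1,v_3] = [v_3] − [v_1].
The resulting 4×4 matrix has rank 3, and its Smith normal form has invariant factors (1,1,1).

Now H_k = ker ∂_k / im ∂_{k+1}, so:

  H_0: rank C_0 − rank ∂_1 = 4 − 3 = 1, and the invariant factors of ∂_1 are all 1, so H_0 = Z.
  H_1: rank ker ∂_1 − rank ∂_2 = (4 − 3) − 0 = 1, and there is no ∂_2, so H_1 = Z.

(K is a triangulation of the circle S^1.)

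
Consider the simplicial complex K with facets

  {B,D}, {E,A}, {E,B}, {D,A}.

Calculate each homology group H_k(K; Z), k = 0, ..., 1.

Take the total order A < B < D < E on the vertex set. Then K (dimension 1) consists of the simplices:

  0-simplices (4): A, B, D, E
  1-simplices (4): AD, AE, BD, BE

giving chain groups C_0 ≅ Z^4, C_1 ≅ Z^4.

The boundary map ∂_1: C_1 → C_0 maps an edge to its endpoints' difference, ∂[p,q] = q − p.
As a 4×4 matrix over Z this has rank 3, with invariant factors (1,1,1).

Reading off H_k = ker ∂_k / im ∂_{k+1}:

  H_0: rank C_0 − rank ∂_1 = 4 − 3 = 1, and the invariant factors of ∂_1 are all 1, so H_0 ≅ Z.
  H_1: rank ker ∂_1 − rank ∂_2 = (4 − 3) − 0 = 1, and there is no ∂_2, so H_1 ≅ Z.

As a check, the Euler characteristic is 4 − 4 = 0, which agrees with 1 − 1 = 0.
(K is a triangulation of the circle S^1.)

H_0 ≅ Z,  H_1 ≅ Z.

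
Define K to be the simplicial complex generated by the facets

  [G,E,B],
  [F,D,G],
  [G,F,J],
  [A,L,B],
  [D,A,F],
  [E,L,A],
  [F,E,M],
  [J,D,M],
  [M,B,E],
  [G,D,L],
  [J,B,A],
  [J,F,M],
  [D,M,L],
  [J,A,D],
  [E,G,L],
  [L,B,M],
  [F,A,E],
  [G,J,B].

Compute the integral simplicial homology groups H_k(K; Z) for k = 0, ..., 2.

We work with the vertex ordering A < B < D < E < F < G < J < L < M. The simplices of K, each written with vertices in increasing order, are:

  0-simplices (9): A, B, D, E, F, G, J, L, M
  1-simplices (27): AB, AD, AE, AF, AJ, AL, BE, BG, BJ, BL, BM, DF, DG, DJ, DL, DM, EF, EG, EL, EM, FG, FJ, FM, GJ, GL, JM, LM
  2-simplices (18): ABJ, ABL, ADF, ADJ, AEF, AEL, BEG, BEM, BGJ, BLM, DFG, DGL, DJM, DLM, EFM, EGL, FGJ, FJM

giving chain groups C_0 ≅ Z^9, C_1 ≅ Z^27, C_2 ≅ Z^18.

∂_1: C_1 → C_0 maps an edge to its endpoints' difference, ∂[p,q] = q − p. For instance
  ∂BJ = J − B.
The resulting 9×27 matrix has rank 8, and its Smith normal form has invariant factors (1,1,1,1,1,1,1,1).

∂_2: C_2 → C_1 maps a triangle to the signed sum of its edges. For instance
  ∂BEG = EG − BG + BE,
  ∂FJM = JM − FM + FJ.
As a 27×18 matrix over Z this has rank 18, with invariant factors (1,1,1,1,1,1,1,1,1,1,1,1,1,1,1,1,1,2).

Now H_k = ker ∂_k / im ∂_{k+1}, so:

  H_0: rank C_0 − rank ∂_1 = 9 − 8 = 1, and the invariant factors of ∂_1 are all 1, so H_0 = Z.
  H_1: rank ker ∂_1 − rank ∂_2 = (27 − 8) − 18 = 1, and ∂_2 has invariant factor 2 > 1, so H_1 = Z × Z/2.
  H_2: rank ker ∂_2 − rank ∂_3 = (18 − 18) − 0 = 0, and there is no ∂_3, so H_2 = 0.

As a check, the Euler characteristic is 9 − 27 + 18 = 0, which agrees with 1 − 1 + 0 = 0.
(K is a triangulation of the Klein bottle.)

H_0 ≅ Z,  H_1 ≅ Z × Z/2,  H_2 = 0.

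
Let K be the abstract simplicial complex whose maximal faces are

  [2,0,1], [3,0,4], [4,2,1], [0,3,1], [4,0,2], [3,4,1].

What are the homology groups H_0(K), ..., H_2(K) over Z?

H_0 ≅ Z,  H_1 = 0,  H_2 ≅ Z.

Order the vertices as 0 < 1 < 2 < 3 < 4. Listing each simplex with vertices in this order, K has dimension 2 with simplices:

  0-simplices (5): [0], [1], [2], [3], [4]
  1-simplices (9): [0,1], [0,2], [0,3], [0,4], [1,2], [1,3], [1,4], [2,4], [3,4]
  2-simplices (6): [0,1,2], [0,1,3], [0,2,4], [0,3,4], [1,2,4], [1,3,4]

so the chain groups are C_0 ≅ Z^5, C_1 ≅ Z^9, C_2 ≅ Z^6.

Boundary ∂_1: C_1 → C_0 is given by ∂[p,q] = [q] − [p].
This gives a 5×9 integer matrix of rank 4; reducing to Smith normal form yields diagonal entries (1,1,1,1).

∂_2: C_2 → C_1 acts by ∂[p,q,r] = [q,r] − [p,r] + [p,q]. For instance
  ∂[0,3,4] = [3,4] − [0,4] + [0,3],
  ∂[0,2,4] = [2,4] − [0,4] + [0,2].
The resulting 9×6 matrix has rank 5, and its Smith normal form has invariant factors (1,1,1,1,1).

From H_k ≅ ker(∂_k) / im(∂_{k+1}) we obtain:

  H_0: rank C_0 − rank ∂_1 = 5 − 4 = 1, and the invariant factors of ∂_1 are all 1, so H_0 ≅ Z.
  H_1: rank ker ∂_1 − rank ∂_2 = (9 − 4) − 5 = 0, and the invariant factors of ∂_2 are all 1, so H_1 ≅ 0.
  H_2: rank ker ∂_2 − rank ∂_3 = (6 − 5) − 0 = 1, and there is no ∂_3, so H_2 ≅ Z.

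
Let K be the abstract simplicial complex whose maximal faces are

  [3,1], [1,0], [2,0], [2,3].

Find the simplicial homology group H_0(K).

Order the vertices as 0 < 1 < 2 < 3. Listing each simplex with vertices in this order, K has dimension 1 with simplices:

  0-simplices (4): [0], [1], [2], [3]
  1-simplices (4): [0,1], [0,2], [1,3], [2,3]

giving chain groups C_0 ≅ Z^4, C_1 ≅ Z^4.

The boundary map ∂_1: C_1 → C_0 maps an edge to its endpoints' difference, ∂[p,q] = q − p. For instance
  ∂[0,2] = [2] − [0].
As a 4×4 matrix over Z this has rank 3, with invariant factors (1,1,1).

Now H_k = ker ∂_k / im ∂_{k+1}, so:

  H_0: rank C_0 − rank ∂_1 = 4 − 3 = 1, and the invariant factors of ∂_1 are all 1, so H_0 ≅ Z.

H_0 = Z.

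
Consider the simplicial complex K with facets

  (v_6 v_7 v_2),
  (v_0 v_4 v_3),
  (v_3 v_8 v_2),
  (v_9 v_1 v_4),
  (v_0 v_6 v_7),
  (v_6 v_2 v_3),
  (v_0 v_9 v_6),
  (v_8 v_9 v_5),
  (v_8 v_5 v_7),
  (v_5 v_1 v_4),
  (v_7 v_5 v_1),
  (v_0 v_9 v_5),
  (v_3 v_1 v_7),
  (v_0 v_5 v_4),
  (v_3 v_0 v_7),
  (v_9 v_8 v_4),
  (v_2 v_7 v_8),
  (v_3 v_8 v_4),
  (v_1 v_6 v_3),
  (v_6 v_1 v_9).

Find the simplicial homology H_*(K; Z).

H_0 = Z,  H_1 = Z × Z/2,  H_2 = 0.

Order the vertices as v_0 < v_1 < v_2 < v_3 < v_4 < v_5 < v_6 < v_7 < v_8 < v_9. Listing each simplex with vertices in this order, K has dimension 2 with simplices:

  0-simplices (10): [v_0], [v_1], [v_2], [v_3], [v_4], [v_5], [v_6], [v_7], [v_8], [v_9]
  1-simplices (30): (30 of them)
  2-simplices (20): (20 of them)

so the chain groups are C_0 ≅ Z^10, C_1 ≅ Z^30, C_2 ≅ Z^20.

The boundary map ∂_1: C_1 → C_0 is given by ∂[p,q] = [q] − [p]. For instance
  ∂[v_2,v_8] = [v_8] − [v_2].
As a 10×30 matrix over Z this has rank 9, with invariant factors (1,1,1,1,1,1,1,1,1).

∂_2: C_2 → C_1 maps a triangle to the signed sum of its edges. For instance
  ∂[v_0,v_4,v_5] = [v_4,v_5] − [v_0,v_5] + [v_0,v_4],
  ∂[v_5,v_7,v_8] = [v_7,v_8] − [v_5,v_8] + [v_5,v_7].
As a 30×20 matrix over Z this has rank 20, with invariant factors (1,1,1,1,1,1,1,1,1,1,1,1,1,1,1,1,1,1,1,2).

Reading off H_k = ker ∂_k / im ∂_{k+1}:

  H_0: rank C_0 − rank ∂_1 = 10 − 9 = 1, and the invariant factors of ∂_1 are all 1, so H_0 = Z.
  H_1: rank ker ∂_1 − rank ∂_2 = (30 − 9) − 20 = 1, and ∂_2 has invariant factor 2 > 1, so H_1 = Z × Z/2.
  H_2: rank ker ∂_2 − rank ∂_3 = (20 − 20) − 0 = 0, and there is no ∂_3, so H_2 = 0.

(K is a triangulation of the Klein bottle.)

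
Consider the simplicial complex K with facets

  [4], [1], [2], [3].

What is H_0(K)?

H_0 = Z^4.

We work with the vertex ordering 1 < 2 < 3 < 4. The simplices of K, each written with vertices in increasing order, are:

  0-simplices (4): [1], [2], [3], [4]

so the chain groups are C_0 ≅ Z^4.

From H_k ≅ ker(∂_k) / im(∂_{k+1}) we obtain:

  H_0: rank C_0 − rank ∂_1 = 4 − 0 = 4, and there is no ∂_1, so H_0 = Z^4.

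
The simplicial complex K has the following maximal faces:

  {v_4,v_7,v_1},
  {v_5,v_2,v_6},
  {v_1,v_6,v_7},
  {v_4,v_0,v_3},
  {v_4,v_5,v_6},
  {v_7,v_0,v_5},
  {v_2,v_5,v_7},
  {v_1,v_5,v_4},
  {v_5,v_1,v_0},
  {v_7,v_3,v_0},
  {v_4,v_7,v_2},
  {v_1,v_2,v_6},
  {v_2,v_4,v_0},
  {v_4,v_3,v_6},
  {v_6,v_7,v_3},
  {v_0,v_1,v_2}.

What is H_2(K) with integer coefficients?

H_2 = Z.

Fix the vertex order v_0 < v_1 < v_2 < v_3 < v_4 < v_5 < v_6 < v_7 and write every simplex with vertices in increasing order. Then dim K = 2 and the simplices of K are:

  0-simplices (8): [v_0], [v_1], [v_2], [v_3], [v_4], [v_5], [v_6], [v_7]
  1-simplices (24): (24 of them)
  2-simplices (16): (16 of them)

giving chain groups C_0 ≅ Z^8, C_1 ≅ Z^24, C_2 ≅ Z^16.

∂_1: C_1 → C_0 is given by ∂[p,q] = [q] − [p].
The resulting 8×24 matrix has rank 7, and its Smith normal form has invariant factors (1,1,1,1,1,1,1).

∂_2: C_2 → C_1 sends each 2-simplex [p,q,r] to [q,r] − [p,r] + [p,q]. For instance
  ∂[v_4,v_5,v_6] = [v_5,v_6] − [v_4,v_6] + [v_4,v_5],
  ∂[v_1,v_4,v_7] = [v_4,v_7] − [v_1,v_7] + [v_1,v_4].
The 24×16 boundary matrix has rank 15 and Smith normal form diag(1,1,1,1,1,1,1,1,1,1,1,1,1,1,1).

Reading off H_k = ker ∂_k / im ∂_{k+1}:

  H_2: rank ker ∂_2 − rank ∂_3 = (16 − 15) − 0 = 1, and there is no ∂_3, so H_2 = Z.

(K is a triangulation of the torus T^2.)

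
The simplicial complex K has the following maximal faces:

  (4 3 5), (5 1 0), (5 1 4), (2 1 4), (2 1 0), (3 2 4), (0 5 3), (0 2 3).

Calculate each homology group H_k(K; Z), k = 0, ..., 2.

H_0 = Z,  H_1 = 0,  H_2 = Z.

Order the vertices as 0 < 1 < 2 < 3 < 4 < 5. Listing each simplex with vertices in this order, K has dimension 2 with simplices:

  0-simplices (6): [0], [1], [2], [3], [4], [5]
  1-simplices (12): [0,1], [0,2], [0,3], [0,5], [1,2], [1,4], [1,5], [2,3], [2,4], [3,4], [3,5], [4,5]
  2-simplices (8): [0,1,2], [0,1,5], [0,2,3], [0,3,5], [1,2,4], [1,4,5], [2,3,4], [3,4,5]

Hence C_0 ≅ Z^6, C_1 ≅ Z^12, C_2 ≅ Z^8.

Boundary ∂_1: C_1 → C_0 maps an edge to its endpoints' difference, ∂[p,q] = q − p. For instance
  ∂[1,2] = [2] − [1].
The 6×12 boundary matrix has rank 5 and Smith normal form diag(1,1,1,1,1).

∂_2: C_2 → C_1 sends each 2-simplex [p,q,r] to [q,r] − [p,r] + [p,q]. For instance
  ∂[2,3,4] = [3,4] − [2,4] + [2,3],
  ∂[0,1,5] = [1,5] − [0,5] + [0,1].
As a 12×8 matrix over Z this has rank 7, with invariant factors (1,1,1,1,1,1,1).

Reading off H_k = ker ∂_k / im ∂_{k+1}:

  H_0: rank C_0 − rank ∂_1 = 6 − 5 = 1, and the invariant factors of ∂_1 are all 1, so H_0 ≅ Z.
  H_1: rank ker ∂_1 − rank ∂_2 = (12 − 5) − 7 = 0, and the invariant factors of ∂_2 are all 1, so H_1 ≅ 0.
  H_2: rank ker ∂_2 − rank ∂_3 = (8 − 7) − 0 = 1, and there is no ∂_3, so H_2 ≅ Z.

As a check, the Euler characteristic is 6 − 12 + 8 = 2, which agrees with 1 − 0 + 1 = 2.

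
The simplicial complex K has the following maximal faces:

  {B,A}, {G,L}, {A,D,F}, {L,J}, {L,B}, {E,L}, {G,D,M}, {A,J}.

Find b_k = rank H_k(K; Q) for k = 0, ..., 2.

b_0 = 1, b_1 = 2, b_2 = 0.

Order the vertices as A < B < D < E < F < G < J < L < M. Listing each simplex with vertices in this order, K has dimension 2 with simplices:

  0-simplices (9): A, B, D, E, F, G, J, L, M
  1-simplices (12): AB, AD, AF, AJ, BL, DF, DG, DM, EL, GL, GM, JL
  2-simplices (2): ADF, DGM

Hence C_0 ≅ Z^9, C_1 ≅ Z^12, C_2 ≅ Z^2.

Boundary ∂_1: C_1 → C_0 sends each edge [p,q] (with p < q) to q − p. For instance
  ∂AD = D − A.
As a 9×12 matrix over Z this has rank 8, with invariant factors (1,1,1,1,1,1,1,1).

The boundary map ∂_2: C_2 → C_1 maps a triangle to the signed sum of its edges. For instance
  ∂ADF = DF − AF + AD,
  ∂DGM = GM − DM + DG.
This gives a 12×2 integer matrix of rank 2; reducing to Smith normal form yields diagonal entries (1,1).

Reading off H_k = ker ∂_k / im ∂_{k+1}:

  H_0: rank C_0 − rank ∂_1 = 9 − 8 = 1, and the invariant factors of ∂_1 are all 1, so H_0 ≅ Z.
  H_1: rank ker ∂_1 − rank ∂_2 = (12 − 8) − 2 = 2, and the invariant factors of ∂_2 are all 1, so H_1 ≅ Z^2.
  H_2: rank ker ∂_2 − rank ∂_3 = (2 − 2) − 0 = 0, and there is no ∂_3, so H_2 ≅ 0.

Hence the Betti numbers are b_0 = 1, b_1 = 2, b_2 = 0.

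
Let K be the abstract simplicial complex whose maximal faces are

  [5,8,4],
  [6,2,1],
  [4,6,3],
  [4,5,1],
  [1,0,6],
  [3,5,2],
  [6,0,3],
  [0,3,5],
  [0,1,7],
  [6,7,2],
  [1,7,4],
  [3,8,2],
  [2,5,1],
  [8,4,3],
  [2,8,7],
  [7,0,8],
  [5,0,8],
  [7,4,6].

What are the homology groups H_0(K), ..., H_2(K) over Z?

H_0 = Z,  H_1 = Z ⊕ Z/2,  H_2 = 0.

Fix the vertex order 0 < 1 < 2 < 3 < 4 < 5 < 6 < 7 < 8 and write every simplex with vertices in increasing order. Then dim K = 2 and the simplices of K are:

  0-simplices (9): [0], [1], [2], [3], [4], [5], [6], [7], [8]
  1-simplices (27): (27 of them)
  2-simplices (18): [0,1,6], [0,1,7], [0,3,5], [0,3,6], [0,5,8], [0,7,8], [1,2,5], [1,2,6], [1,4,5], [1,4,7], [2,3,5], [2,3,8], [2,6,7], [2,7,8], [3,4,6], [3,4,8], [4,5,8], [4,6,7]

so the chain groups are C_0 ≅ Z^9, C_1 ≅ Z^27, C_2 ≅ Z^18.

Boundary ∂_1: C_1 → C_0 is given by ∂[p,q] = [q] − [p]. For instance
  ∂[1,7] = [7] − [1].
The 9×27 boundary matrix has rank 8 and Smith normal form diag(1,1,1,1,1,1,1,1).

∂_2: C_2 → C_1 acts by ∂[p,q,r] = [q,r] − [p,r] + [p,q]. For instance
  ∂[2,7,8] = [7,8] − [2,8] + [2,7],
  ∂[0,3,6] = [3,6] − [0,6] + [0,3].
The resulting 27×18 matrix has rank 18, and its Smith normal form has invariant factors (1,1,1,1,1,1,1,1,1,1,1,1,1,1,1,1,1,2).

From H_k ≅ ker(∂_k) / im(∂_{k+1}) we obtain:

  H_0: rank C_0 − rank ∂_1 = 9 − 8 = 1, and the invariant factors of ∂_1 are all 1, so H_0 ≅ Z.
  H_1: rank ker ∂_1 − rank ∂_2 = (27 − 8) − 18 = 1, and ∂_2 has invariant factor 2 > 1, so H_1 ≅ Z ⊕ Z/2.
  H_2: rank ker ∂_2 − rank ∂_3 = (18 − 18) − 0 = 0, and there is no ∂_3, so H_2 ≅ 0.

As a check, the Euler characteristic is 9 − 27 + 18 = 0, which agrees with 1 − 1 + 0 = 0.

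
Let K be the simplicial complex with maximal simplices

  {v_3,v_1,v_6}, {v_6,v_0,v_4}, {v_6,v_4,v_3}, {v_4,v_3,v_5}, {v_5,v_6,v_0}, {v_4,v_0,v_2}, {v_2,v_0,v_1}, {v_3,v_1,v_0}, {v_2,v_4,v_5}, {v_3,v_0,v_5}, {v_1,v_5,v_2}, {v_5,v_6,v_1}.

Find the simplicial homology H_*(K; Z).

Fix the vertex order v_0 < v_1 < v_2 < v_3 < v_4 < v_5 < v_6 and write every simplex with vertices in increasing order. Then dim K = 2 and the simplices of K are:

  0-simplices (7): [v_0], [v_1], [v_2], [v_3], [v_4], [v_5], [v_6]
  1-simplices (18): (18 of them)
  2-simplices (12): (12 of them)

so the chain groups are C_0 ≅ Z^7, C_1 ≅ Z^18, C_2 ≅ Z^12.

∂_1: C_1 → C_0 is given by ∂[p,q] = [q] − [p].
As a 7×18 matrix over Z this has rank 6, with invariant factors (1,1,1,1,1,1).

The boundary map ∂_2: C_2 → C_1 acts by ∂[p,q,r] = [q,r] − [p,r] + [p,q]. For instance
  ∂[v_3,v_4,v_6] = [v_4,v_6] − [v_3,v_6] + [v_3,v_4],
  ∂[v_0,v_1,v_2] = [v_1,v_2] − [v_0,v_2] + [v_0,v_1].
The resulting 18×12 matrix has rank 12, and its Smith normal form has invariant factors (1,1,1,1,1,1,1,1,1,1,1,2).

Reading off H_k = ker ∂_k / im ∂_{k+1}:

  H_0: rank C_0 − rank ∂_1 = 7 − 6 = 1, and the invariant factors of ∂_1 are all 1, so H_0 = Z.
  H_1: rank ker ∂_1 − rank ∂_2 = (18 − 6) − 12 = 0, and ∂_2 has invariant factor 2 > 1, so H_1 = Z/2Z.
  H_2: rank ker ∂_2 − rank ∂_3 = (12 − 12) − 0 = 0, and there is no ∂_3, so H_2 = 0.

H_0 ≅ Z,  H_1 ≅ Z/2Z,  H_2 = 0.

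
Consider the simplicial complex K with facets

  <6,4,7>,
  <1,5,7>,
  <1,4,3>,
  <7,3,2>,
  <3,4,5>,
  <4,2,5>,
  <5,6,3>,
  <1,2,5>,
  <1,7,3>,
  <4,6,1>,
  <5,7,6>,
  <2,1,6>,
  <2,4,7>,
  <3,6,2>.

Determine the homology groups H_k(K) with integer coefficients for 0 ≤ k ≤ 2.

Fix the vertex order 1 < 2 < 3 < 4 < 5 < 6 < 7 and write every simplex with vertices in increasing order. Then dim K = 2 and the simplices of K are:

  0-simplices (7): [1], [2], [3], [4], [5], [6], [7]
  1-simplices (21): [1,2], [1,3], [1,4], [1,5], [1,6], [1,7], [2,3], [2,4], [2,5], [2,6], [2,7], [3,4], [3,5], [3,6], [3,7], [4,5], [4,6], [4,7], [5,6], [5,7], [6,7]
  2-simplices (14): [1,2,5], [1,2,6], [1,3,4], [1,3,7], [1,4,6], [1,5,7], [2,3,6], [2,3,7], [2,4,5], [2,4,7], [3,4,5], [3,5,6], [4,6,7], [5,6,7]

giving chain groups C_0 ≅ Z^7, C_1 ≅ Z^21, C_2 ≅ Z^14.

∂_1: C_1 → C_0 maps an edge to its endpoints' difference, ∂[p,q] = q − p.
As a 7×21 matrix over Z this has rank 6, with invariant factors (1,1,1,1,1,1).

∂_2: C_2 → C_1 acts by ∂[p,q,r] = [q,r] − [p,r] + [p,q]. For instance
  ∂[3,4,5] = [4,5] − [3,5] + [3,4],
  ∂[4,6,7] = [6,7] − [4,7] + [4,6].
This gives a 21×14 integer matrix of rank 13; reducing to Smith normal form yields diagonal entries (1,1,1,1,1,1,1,1,1,1,1,1,1).

From H_k ≅ ker(∂_k) / im(∂_{k+1}) we obtain:

  H_0: rank C_0 − rank ∂_1 = 7 − 6 = 1, and the invariant factors of ∂_1 are all 1, so H_0 ≅ Z.
  H_1: rank ker ∂_1 − rank ∂_2 = (21 − 6) − 13 = 2, and the invariant factors of ∂_2 are all 1, so H_1 ≅ Z^2.
  H_2: rank ker ∂_2 − rank ∂_3 = (14 − 13) − 0 = 1, and there is no ∂_3, so H_2 ≅ Z.

H_0 = Z,  H_1 = Z^2,  H_2 = Z.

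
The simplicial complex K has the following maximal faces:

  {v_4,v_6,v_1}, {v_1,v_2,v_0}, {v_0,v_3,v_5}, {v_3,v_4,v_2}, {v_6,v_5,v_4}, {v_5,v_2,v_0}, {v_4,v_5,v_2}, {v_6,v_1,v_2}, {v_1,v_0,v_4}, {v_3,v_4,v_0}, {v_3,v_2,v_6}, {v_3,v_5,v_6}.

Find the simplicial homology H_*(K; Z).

Take the total order v_0 < v_1 < v_2 < v_3 < v_4 < v_5 < v_6 on the vertex set. Then K (dimension 2) consists of the simplices:

  0-simplices (7): [v_0], [v_1], [v_2], [v_3], [v_4], [v_5], [v_6]
  1-simplices (18): (18 of them)
  2-simplices (12): (12 of them)

Hence C_0 ≅ Z^7, C_1 ≅ Z^18, C_2 ≅ Z^12.

The boundary map ∂_1: C_1 → C_0 is given by ∂[p,q] = [q] − [p]. For instance
  ∂[v_4,v_6] = [v_6] − [v_4].
As a 7×18 matrix over Z this has rank 6, with invariant factors (1,1,1,1,1,1).

The boundary map ∂_2: C_2 → C_1 acts by ∂[p,q,r] = [q,r] − [p,r] + [p,q]. For instance
  ∂[v_3,v_5,v_6] = [v_5,v_6] − [v_3,v_6] + [v_3,v_5],
  ∂[v_0,v_2,v_5] = [v_2,v_5] − [v_0,v_5] + [v_0,v_2].
The resulting 18×12 matrix has rank 12, and its Smith normal form has invariant factors (1,1,1,1,1,1,1,1,1,1,1,2).

Now H_k = ker ∂_k / im ∂_{k+1}, so:

  H_0: rank C_0 − rank ∂_1 = 7 − 6 = 1, and the invariant factors of ∂_1 are all 1, so H_0 = Z.
  H_1: rank ker ∂_1 − rank ∂_2 = (18 − 6) − 12 = 0, and ∂_2 has invariant factor 2 > 1, so H_1 = Z/2.
  H_2: rank ker ∂_2 − rank ∂_3 = (12 − 12) − 0 = 0, and there is no ∂_3, so H_2 = 0.

As a check, the Euler characteristic is 7 − 18 + 12 = 1, which agrees with 1 − 0 + 0 = 1.
(K is a triangulation of the real projective plane RP^2.)

H_0 ≅ Z,  H_1 ≅ Z/2,  H_2 = 0.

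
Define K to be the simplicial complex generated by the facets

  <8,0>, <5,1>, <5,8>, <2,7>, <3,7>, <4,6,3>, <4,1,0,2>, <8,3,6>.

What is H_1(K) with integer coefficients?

K has 9 vertices, 16 edges, 6 triangles, 1 3-simplex.
rank ∂_1 = 8, rank ∂_2 = 5 ⇒ b_1 = 16 − 8 − 5 = 3; all invariant factors of ∂_2 are 1 so no torsion. So H_1 = Z^3.

H_1 ≅ Z^3.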